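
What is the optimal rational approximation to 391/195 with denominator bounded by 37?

Expand x = 391/195 as a continued fraction with the Euclidean algorithm:
  391 = 2*195 + 1, so a_0 = 2.
  195 = 195*1 + 0, so a_1 = 195.
so x = [2; 195].
Convergents (p_i = a_i*p_{i-1} + p_{i-2}, q_i = a_i*q_{i-1} + q_{i-2} with p_{-2}=0, p_{-1}=1, q_{-2}=1, q_{-1}=0), until the denominator exceeds 37:
  i=0: a_0=2, p_0 = 2*1 + 0 = 2, q_0 = 2*0 + 1 = 1.
  i=1: a_1=195, p_1 = 195*2 + 1 = 391, q_1 = 195*1 + 0 = 195.
q_1 = 195 > 37, so the last convergent with denominator <= 37 is p_0/q_0 = 2/1.
The closest fraction with denominator <= 37 is either p_0/q_0 or the intermediate fraction (k*p_0 + p_{-1})/(k*q_0 + q_{-1}) with the largest k >= 1 whose denominator stays <= 37; these approach x as k grows, and every other convergent or intermediate fraction in range is farther away.
Largest k: floor((37 - q_{-1})/q_0) = floor((37 - 0)/1) = 37 (using the seeds p_{-1} = 1, q_{-1} = 0).
That gives (37*2 + 1)/(37*1 + 0) = 75/37.
Compare the errors: |x - 2/1| = |391*1 - 2*195|/(195*1) = 1/195, and |x - 75/37| = |391*37 - 75*195|/(195*37) = 158/7215.
Cross-multiplying, 1*7215 = 7215 < 30810 = 158*195, so 1/195 is smaller: the convergent 2/1 is closer to x than 75/37.

2/1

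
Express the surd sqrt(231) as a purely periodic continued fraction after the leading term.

Write x_i = (sqrt(231) + m_i)/d_i with (m_0, d_0) = (0, 1). a_0 = floor(sqrt(231)) = 15, since 15^2 = 225 <= 231 < 256 = 16^2.
Iterate m_{i+1} = d_i*a_i - m_i, d_{i+1} = (231 - m_{i+1}^2)/d_i, a_{i+1} = floor((a_0 + m_{i+1})/d_{i+1}):
  m_1 = 1*15 - 0 = 15, d_1 = (231 - 15^2)/1 = 6/1 = 6, a_1 = floor((15 + 15)/6) = 5.
  m_2 = 6*5 - 15 = 15, d_2 = (231 - 15^2)/6 = 6/6 = 1, a_2 = floor((15 + 15)/1) = 30.
  m_3 = 1*30 - 15 = 15, d_3 = (231 - 15^2)/1 = 6/1 = 6: (m_3, d_3) = (m_1, d_1) = (15, 6), so from here the quotients repeat a_1, a_2; the period length is 2.
Hence the expansion of sqrt(231) is a_0 = 15 followed by the repeating block 5, 30 (period 2).

[15; (5, 30)]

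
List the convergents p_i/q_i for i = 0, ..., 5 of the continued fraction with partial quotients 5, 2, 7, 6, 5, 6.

5/1, 11/2, 82/15, 503/92, 2597/475, 16085/2942

Using the convergent recurrence p_i = a_i*p_{i-1} + p_{i-2}, q_i = a_i*q_{i-1} + q_{i-2} with p_{-2}=0, p_{-1}=1, q_{-2}=1, q_{-1}=0:
  i=0: a_0=5, p_0 = 5*1 + 0 = 5, q_0 = 5*0 + 1 = 1.
  i=1: a_1=2, p_1 = 2*5 + 1 = 11, q_1 = 2*1 + 0 = 2.
  i=2: a_2=7, p_2 = 7*11 + 5 = 82, q_2 = 7*2 + 1 = 15.
  i=3: a_3=6, p_3 = 6*82 + 11 = 503, q_3 = 6*15 + 2 = 92.
  i=4: a_4=5, p_4 = 5*503 + 82 = 2597, q_4 = 5*92 + 15 = 475.
  i=5: a_5=6, p_5 = 6*2597 + 503 = 16085, q_5 = 6*475 + 92 = 2942.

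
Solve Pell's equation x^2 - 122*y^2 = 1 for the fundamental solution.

First expand sqrt(122) as a continued fraction. With x_i = (sqrt(122) + m_i)/d_i and (m_0, d_0) = (0, 1): a_0 = floor(sqrt(122)) = 11, since 11^2 = 121 <= 122 < 144 = 12^2.
Iterate m_{i+1} = d_i*a_i - m_i, d_{i+1} = (122 - m_{i+1}^2)/d_i, a_{i+1} = floor((a_0 + m_{i+1})/d_{i+1}):
  m_1 = 1*11 - 0 = 11, d_1 = (122 - 11^2)/1 = 1/1 = 1, a_1 = floor((11 + 11)/1) = 22.
  m_2 = 1*22 - 11 = 11, d_2 = (122 - 11^2)/1 = 1/1 = 1: (m_2, d_2) = (m_1, d_1) = (11, 1), so from here the quotient a_1 repeats; the period length is 1.
So sqrt(122) = [11; (22)] with period length k = 1.
k is odd, so (p_{k-1}, q_{k-1}) only solves x^2 - 122y^2 = -1 and the fundamental solution of x^2 - 122y^2 = 1 is (p_{2k-1}, q_{2k-1}) = (p_1, q_1); compute convergents through index 1, running through the period twice.
Convergents (p_i = a_i*p_{i-1} + p_{i-2}, q_i = a_i*q_{i-1} + q_{i-2} with p_{-2}=0, p_{-1}=1, q_{-2}=1, q_{-1}=0):
  i=0: a_0=11, p_0 = 11*1 + 0 = 11, q_0 = 11*0 + 1 = 1.
  i=1: a_1=22, p_1 = 22*11 + 1 = 243, q_1 = 22*1 + 0 = 22.
Indeed p_0^2 - 122*q_0^2 = 121 - 122 = -1, not +1.
Check: 243^2 - 122*22^2 = 59049 - 59048 = 1, so (x, y) = (243, 22) solves the equation, and by the theorem it is the least positive solution.

(x, y) = (243, 22)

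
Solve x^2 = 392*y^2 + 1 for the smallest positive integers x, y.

(x, y) = (99, 5)

First expand sqrt(392) as a continued fraction. With x_i = (sqrt(392) + m_i)/d_i and (m_0, d_0) = (0, 1): a_0 = floor(sqrt(392)) = 19, since 19^2 = 361 <= 392 < 400 = 20^2.
Iterate m_{i+1} = d_i*a_i - m_i, d_{i+1} = (392 - m_{i+1}^2)/d_i, a_{i+1} = floor((a_0 + m_{i+1})/d_{i+1}):
  m_1 = 1*19 - 0 = 19, d_1 = (392 - 19^2)/1 = 31/1 = 31, a_1 = floor((19 + 19)/31) = 1.
  m_2 = 31*1 - 19 = 12, d_2 = (392 - 12^2)/31 = 248/31 = 8, a_2 = floor((19 + 12)/8) = 3.
  m_3 = 8*3 - 12 = 12, d_3 = (392 - 12^2)/8 = 248/8 = 31, a_3 = floor((19 + 12)/31) = 1.
  m_4 = 31*1 - 12 = 19, d_4 = (392 - 19^2)/31 = 31/31 = 1, a_4 = floor((19 + 19)/1) = 38.
  m_5 = 1*38 - 19 = 19, d_5 = (392 - 19^2)/1 = 31/1 = 31: (m_5, d_5) = (m_1, d_1) = (19, 31), so from here the quotients repeat a_1, ..., a_4; the period length is 4.
So sqrt(392) = [19; (1, 3, 1, 38)] with period length k = 4.
k is even, so the fundamental solution of x^2 - 392y^2 = 1 is (p_{k-1}, q_{k-1}) = (p_3, q_3); compute convergents through index 3.
Convergents (p_i = a_i*p_{i-1} + p_{i-2}, q_i = a_i*q_{i-1} + q_{i-2} with p_{-2}=0, p_{-1}=1, q_{-2}=1, q_{-1}=0):
  i=0: a_0=19, p_0 = 19*1 + 0 = 19, q_0 = 19*0 + 1 = 1.
  i=1: a_1=1, p_1 = 1*19 + 1 = 20, q_1 = 1*1 + 0 = 1.
  i=2: a_2=3, p_2 = 3*20 + 19 = 79, q_2 = 3*1 + 1 = 4.
  i=3: a_3=1, p_3 = 1*79 + 20 = 99, q_3 = 1*4 + 1 = 5.
Check: 99^2 - 392*5^2 = 9801 - 9800 = 1, so (x, y) = (99, 5) solves the equation, and by the theorem it is the least positive solution.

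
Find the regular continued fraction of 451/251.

Run the Euclidean algorithm on 451 and 251; the successive quotients are the partial quotients a_0, a_1, ... (each step inverts the fractional part left over by the previous one):
  451 = 1*251 + 200, so a_0 = 1.
  251 = 1*200 + 51, so a_1 = 1.
  200 = 3*51 + 47, so a_2 = 3.
  51 = 1*47 + 4, so a_3 = 1.
  47 = 11*4 + 3, so a_4 = 11.
  4 = 1*3 + 1, so a_5 = 1.
  3 = 3*1 + 0, so a_6 = 3.
The remainder reaches 0 after 7 divisions, so the expansion has 7 partial quotients, read off in order.

[1; 1, 3, 1, 11, 1, 3]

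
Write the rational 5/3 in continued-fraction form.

[1; 1, 2]

Run the Euclidean algorithm on 5 and 3; the successive quotients are the partial quotients a_0, a_1, ... (each step inverts the fractional part left over by the previous one):
  5 = 1*3 + 2, so a_0 = 1.
  3 = 1*2 + 1, so a_1 = 1.
  2 = 2*1 + 0, so a_2 = 2.
The remainder reaches 0 after 3 divisions, so the expansion has 3 partial quotients, read off in order.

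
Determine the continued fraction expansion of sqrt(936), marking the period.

[30; (1, 1, 2, 6, 2, 1, 1, 60)]

Write x_i = (sqrt(936) + m_i)/d_i with (m_0, d_0) = (0, 1). a_0 = floor(sqrt(936)) = 30, since 30^2 = 900 <= 936 < 961 = 31^2.
Iterate m_{i+1} = d_i*a_i - m_i, d_{i+1} = (936 - m_{i+1}^2)/d_i, a_{i+1} = floor((a_0 + m_{i+1})/d_{i+1}):
  m_1 = 1*30 - 0 = 30, d_1 = (936 - 30^2)/1 = 36/1 = 36, a_1 = floor((30 + 30)/36) = 1.
  m_2 = 36*1 - 30 = 6, d_2 = (936 - 6^2)/36 = 900/36 = 25, a_2 = floor((30 + 6)/25) = 1.
  m_3 = 25*1 - 6 = 19, d_3 = (936 - 19^2)/25 = 575/25 = 23, a_3 = floor((30 + 19)/23) = 2.
  m_4 = 23*2 - 19 = 27, d_4 = (936 - 27^2)/23 = 207/23 = 9, a_4 = floor((30 + 27)/9) = 6.
  m_5 = 9*6 - 27 = 27, d_5 = (936 - 27^2)/9 = 207/9 = 23, a_5 = floor((30 + 27)/23) = 2.
  m_6 = 23*2 - 27 = 19, d_6 = (936 - 19^2)/23 = 575/23 = 25, a_6 = floor((30 + 19)/25) = 1.
  m_7 = 25*1 - 19 = 6, d_7 = (936 - 6^2)/25 = 900/25 = 36, a_7 = floor((30 + 6)/36) = 1.
  m_8 = 36*1 - 6 = 30, d_8 = (936 - 30^2)/36 = 36/36 = 1, a_8 = floor((30 + 30)/1) = 60.
  m_9 = 1*60 - 30 = 30, d_9 = (936 - 30^2)/1 = 36/1 = 36: (m_9, d_9) = (m_1, d_1) = (30, 36), so from here the quotients repeat a_1, ..., a_8; the period length is 8.
Hence the expansion of sqrt(936) is a_0 = 30 followed by the repeating block 1, 1, 2, 6, 2, 1, 1, 60 (period 8).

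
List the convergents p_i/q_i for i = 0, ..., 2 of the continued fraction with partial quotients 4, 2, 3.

4/1, 9/2, 31/7

Using the convergent recurrence p_i = a_i*p_{i-1} + p_{i-2}, q_i = a_i*q_{i-1} + q_{i-2} with p_{-2}=0, p_{-1}=1, q_{-2}=1, q_{-1}=0:
  i=0: a_0=4, p_0 = 4*1 + 0 = 4, q_0 = 4*0 + 1 = 1.
  i=1: a_1=2, p_1 = 2*4 + 1 = 9, q_1 = 2*1 + 0 = 2.
  i=2: a_2=3, p_2 = 3*9 + 4 = 31, q_2 = 3*2 + 1 = 7.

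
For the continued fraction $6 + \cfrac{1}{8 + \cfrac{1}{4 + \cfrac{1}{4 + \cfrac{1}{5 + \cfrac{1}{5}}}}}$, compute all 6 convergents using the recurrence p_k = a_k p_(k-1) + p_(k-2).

Using the convergent recurrence p_i = a_i*p_{i-1} + p_{i-2}, q_i = a_i*q_{i-1} + q_{i-2} with p_{-2}=0, p_{-1}=1, q_{-2}=1, q_{-1}=0:
  i=0: a_0=6, p_0 = 6*1 + 0 = 6, q_0 = 6*0 + 1 = 1.
  i=1: a_1=8, p_1 = 8*6 + 1 = 49, q_1 = 8*1 + 0 = 8.
  i=2: a_2=4, p_2 = 4*49 + 6 = 202, q_2 = 4*8 + 1 = 33.
  i=3: a_3=4, p_3 = 4*202 + 49 = 857, q_3 = 4*33 + 8 = 140.
  i=4: a_4=5, p_4 = 5*857 + 202 = 4487, q_4 = 5*140 + 33 = 733.
  i=5: a_5=5, p_5 = 5*4487 + 857 = 23292, q_5 = 5*733 + 140 = 3805.

6/1, 49/8, 202/33, 857/140, 4487/733, 23292/3805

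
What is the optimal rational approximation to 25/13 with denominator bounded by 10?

19/10

Expand x = 25/13 as a continued fraction with the Euclidean algorithm:
  25 = 1*13 + 12, so a_0 = 1.
  13 = 1*12 + 1, so a_1 = 1.
  12 = 12*1 + 0, so a_2 = 12.
so x = [1; 1, 12].
Convergents (p_i = a_i*p_{i-1} + p_{i-2}, q_i = a_i*q_{i-1} + q_{i-2} with p_{-2}=0, p_{-1}=1, q_{-2}=1, q_{-1}=0), until the denominator exceeds 10:
  i=0: a_0=1, p_0 = 1*1 + 0 = 1, q_0 = 1*0 + 1 = 1.
  i=1: a_1=1, p_1 = 1*1 + 1 = 2, q_1 = 1*1 + 0 = 1.
  i=2: a_2=12, p_2 = 12*2 + 1 = 25, q_2 = 12*1 + 1 = 13.
q_2 = 13 > 10, so the last convergent with denominator <= 10 is p_1/q_1 = 2/1.
The closest fraction with denominator <= 10 is either p_1/q_1 or the intermediate fraction (k*p_1 + p_0)/(k*q_1 + q_0) with the largest k >= 1 whose denominator stays <= 10; these approach x as k grows, and every other convergent or intermediate fraction in range is farther away.
Largest k: floor((10 - q_0)/q_1) = floor((10 - 1)/1) = 9.
That gives (9*2 + 1)/(9*1 + 1) = 19/10.
Compare the errors: |x - 2/1| = |25*1 - 2*13|/(13*1) = 1/13, and |x - 19/10| = |25*10 - 19*13|/(13*10) = 3/130.
Cross-multiplying, 3*13 = 39 < 130 = 1*130, so 3/130 is smaller: the intermediate fraction 19/10 is closer to x than 2/1.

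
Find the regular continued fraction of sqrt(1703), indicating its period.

[41; (3, 1, 2, 1, 5, 6, 5, 1, 2, 1, 3, 82)]

Write x_i = (sqrt(1703) + m_i)/d_i with (m_0, d_0) = (0, 1). a_0 = floor(sqrt(1703)) = 41, since 41^2 = 1681 <= 1703 < 1764 = 42^2.
Iterate m_{i+1} = d_i*a_i - m_i, d_{i+1} = (1703 - m_{i+1}^2)/d_i, a_{i+1} = floor((a_0 + m_{i+1})/d_{i+1}):
  m_1 = 1*41 - 0 = 41, d_1 = (1703 - 41^2)/1 = 22/1 = 22, a_1 = floor((41 + 41)/22) = 3.
  m_2 = 22*3 - 41 = 25, d_2 = (1703 - 25^2)/22 = 1078/22 = 49, a_2 = floor((41 + 25)/49) = 1.
  m_3 = 49*1 - 25 = 24, d_3 = (1703 - 24^2)/49 = 1127/49 = 23, a_3 = floor((41 + 24)/23) = 2.
  m_4 = 23*2 - 24 = 22, d_4 = (1703 - 22^2)/23 = 1219/23 = 53, a_4 = floor((41 + 22)/53) = 1.
  m_5 = 53*1 - 22 = 31, d_5 = (1703 - 31^2)/53 = 742/53 = 14, a_5 = floor((41 + 31)/14) = 5.
  m_6 = 14*5 - 31 = 39, d_6 = (1703 - 39^2)/14 = 182/14 = 13, a_6 = floor((41 + 39)/13) = 6.
  m_7 = 13*6 - 39 = 39, d_7 = (1703 - 39^2)/13 = 182/13 = 14, a_7 = floor((41 + 39)/14) = 5.
  m_8 = 14*5 - 39 = 31, d_8 = (1703 - 31^2)/14 = 742/14 = 53, a_8 = floor((41 + 31)/53) = 1.
  m_9 = 53*1 - 31 = 22, d_9 = (1703 - 22^2)/53 = 1219/53 = 23, a_9 = floor((41 + 22)/23) = 2.
  m_10 = 23*2 - 22 = 24, d_10 = (1703 - 24^2)/23 = 1127/23 = 49, a_10 = floor((41 + 24)/49) = 1.
  m_11 = 49*1 - 24 = 25, d_11 = (1703 - 25^2)/49 = 1078/49 = 22, a_11 = floor((41 + 25)/22) = 3.
  m_12 = 22*3 - 25 = 41, d_12 = (1703 - 41^2)/22 = 22/22 = 1, a_12 = floor((41 + 41)/1) = 82.
  m_13 = 1*82 - 41 = 41, d_13 = (1703 - 41^2)/1 = 22/1 = 22: (m_13, d_13) = (m_1, d_1) = (41, 22), so from here the quotients repeat a_1, ..., a_12; the period length is 12.
Hence the expansion of sqrt(1703) is a_0 = 41 followed by the repeating block 3, 1, 2, 1, 5, 6, 5, 1, 2, 1, 3, 82 (period 12).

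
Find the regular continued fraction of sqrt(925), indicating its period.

[30; (2, 2, 2, 2, 60)]

Write x_i = (sqrt(925) + m_i)/d_i with (m_0, d_0) = (0, 1). a_0 = floor(sqrt(925)) = 30, since 30^2 = 900 <= 925 < 961 = 31^2.
Iterate m_{i+1} = d_i*a_i - m_i, d_{i+1} = (925 - m_{i+1}^2)/d_i, a_{i+1} = floor((a_0 + m_{i+1})/d_{i+1}):
  m_1 = 1*30 - 0 = 30, d_1 = (925 - 30^2)/1 = 25/1 = 25, a_1 = floor((30 + 30)/25) = 2.
  m_2 = 25*2 - 30 = 20, d_2 = (925 - 20^2)/25 = 525/25 = 21, a_2 = floor((30 + 20)/21) = 2.
  m_3 = 21*2 - 20 = 22, d_3 = (925 - 22^2)/21 = 441/21 = 21, a_3 = floor((30 + 22)/21) = 2.
  m_4 = 21*2 - 22 = 20, d_4 = (925 - 20^2)/21 = 525/21 = 25, a_4 = floor((30 + 20)/25) = 2.
  m_5 = 25*2 - 20 = 30, d_5 = (925 - 30^2)/25 = 25/25 = 1, a_5 = floor((30 + 30)/1) = 60.
  m_6 = 1*60 - 30 = 30, d_6 = (925 - 30^2)/1 = 25/1 = 25: (m_6, d_6) = (m_1, d_1) = (30, 25), so from here the quotients repeat a_1, ..., a_5; the period length is 5.
Hence the expansion of sqrt(925) is a_0 = 30 followed by the repeating block 2, 2, 2, 2, 60 (period 5).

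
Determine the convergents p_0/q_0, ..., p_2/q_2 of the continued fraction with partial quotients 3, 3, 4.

Using the convergent recurrence p_i = a_i*p_{i-1} + p_{i-2}, q_i = a_i*q_{i-1} + q_{i-2} with p_{-2}=0, p_{-1}=1, q_{-2}=1, q_{-1}=0:
  i=0: a_0=3, p_0 = 3*1 + 0 = 3, q_0 = 3*0 + 1 = 1.
  i=1: a_1=3, p_1 = 3*3 + 1 = 10, q_1 = 3*1 + 0 = 3.
  i=2: a_2=4, p_2 = 4*10 + 3 = 43, q_2 = 4*3 + 1 = 13.

3/1, 10/3, 43/13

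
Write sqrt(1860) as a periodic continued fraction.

Write x_i = (sqrt(1860) + m_i)/d_i with (m_0, d_0) = (0, 1). a_0 = floor(sqrt(1860)) = 43, since 43^2 = 1849 <= 1860 < 1936 = 44^2.
Iterate m_{i+1} = d_i*a_i - m_i, d_{i+1} = (1860 - m_{i+1}^2)/d_i, a_{i+1} = floor((a_0 + m_{i+1})/d_{i+1}):
  m_1 = 1*43 - 0 = 43, d_1 = (1860 - 43^2)/1 = 11/1 = 11, a_1 = floor((43 + 43)/11) = 7.
  m_2 = 11*7 - 43 = 34, d_2 = (1860 - 34^2)/11 = 704/11 = 64, a_2 = floor((43 + 34)/64) = 1.
  m_3 = 64*1 - 34 = 30, d_3 = (1860 - 30^2)/64 = 960/64 = 15, a_3 = floor((43 + 30)/15) = 4.
  m_4 = 15*4 - 30 = 30, d_4 = (1860 - 30^2)/15 = 960/15 = 64, a_4 = floor((43 + 30)/64) = 1.
  m_5 = 64*1 - 30 = 34, d_5 = (1860 - 34^2)/64 = 704/64 = 11, a_5 = floor((43 + 34)/11) = 7.
  m_6 = 11*7 - 34 = 43, d_6 = (1860 - 43^2)/11 = 11/11 = 1, a_6 = floor((43 + 43)/1) = 86.
  m_7 = 1*86 - 43 = 43, d_7 = (1860 - 43^2)/1 = 11/1 = 11: (m_7, d_7) = (m_1, d_1) = (43, 11), so from here the quotients repeat a_1, ..., a_6; the period length is 6.
Hence the expansion of sqrt(1860) is a_0 = 43 followed by the repeating block 7, 1, 4, 1, 7, 86 (period 6).

[43; (7, 1, 4, 1, 7, 86)]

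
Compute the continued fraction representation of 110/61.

[1; 1, 4, 12]

Run the Euclidean algorithm on 110 and 61; the successive quotients are the partial quotients a_0, a_1, ... (each step inverts the fractional part left over by the previous one):
  110 = 1*61 + 49, so a_0 = 1.
  61 = 1*49 + 12, so a_1 = 1.
  49 = 4*12 + 1, so a_2 = 4.
  12 = 12*1 + 0, so a_3 = 12.
The remainder reaches 0 after 4 divisions, so the expansion has 4 partial quotients, read off in order.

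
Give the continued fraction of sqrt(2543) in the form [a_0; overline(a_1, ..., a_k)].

[50; overline(2, 2, 1, 49, 1, 2, 2, 100)]

Write x_i = (sqrt(2543) + m_i)/d_i with (m_0, d_0) = (0, 1). a_0 = floor(sqrt(2543)) = 50, since 50^2 = 2500 <= 2543 < 2601 = 51^2.
Iterate m_{i+1} = d_i*a_i - m_i, d_{i+1} = (2543 - m_{i+1}^2)/d_i, a_{i+1} = floor((a_0 + m_{i+1})/d_{i+1}):
  m_1 = 1*50 - 0 = 50, d_1 = (2543 - 50^2)/1 = 43/1 = 43, a_1 = floor((50 + 50)/43) = 2.
  m_2 = 43*2 - 50 = 36, d_2 = (2543 - 36^2)/43 = 1247/43 = 29, a_2 = floor((50 + 36)/29) = 2.
  m_3 = 29*2 - 36 = 22, d_3 = (2543 - 22^2)/29 = 2059/29 = 71, a_3 = floor((50 + 22)/71) = 1.
  m_4 = 71*1 - 22 = 49, d_4 = (2543 - 49^2)/71 = 142/71 = 2, a_4 = floor((50 + 49)/2) = 49.
  m_5 = 2*49 - 49 = 49, d_5 = (2543 - 49^2)/2 = 142/2 = 71, a_5 = floor((50 + 49)/71) = 1.
  m_6 = 71*1 - 49 = 22, d_6 = (2543 - 22^2)/71 = 2059/71 = 29, a_6 = floor((50 + 22)/29) = 2.
  m_7 = 29*2 - 22 = 36, d_7 = (2543 - 36^2)/29 = 1247/29 = 43, a_7 = floor((50 + 36)/43) = 2.
  m_8 = 43*2 - 36 = 50, d_8 = (2543 - 50^2)/43 = 43/43 = 1, a_8 = floor((50 + 50)/1) = 100.
  m_9 = 1*100 - 50 = 50, d_9 = (2543 - 50^2)/1 = 43/1 = 43: (m_9, d_9) = (m_1, d_1) = (50, 43), so from here the quotients repeat a_1, ..., a_8; the period length is 8.
Hence the expansion of sqrt(2543) is a_0 = 50 followed by the repeating block 2, 2, 1, 49, 1, 2, 2, 100 (period 8).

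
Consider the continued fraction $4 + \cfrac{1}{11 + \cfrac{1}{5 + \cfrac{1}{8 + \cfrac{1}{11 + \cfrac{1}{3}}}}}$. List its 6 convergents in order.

4/1, 45/11, 229/56, 1877/459, 20876/5105, 64505/15774

Using the convergent recurrence p_i = a_i*p_{i-1} + p_{i-2}, q_i = a_i*q_{i-1} + q_{i-2} with p_{-2}=0, p_{-1}=1, q_{-2}=1, q_{-1}=0:
  i=0: a_0=4, p_0 = 4*1 + 0 = 4, q_0 = 4*0 + 1 = 1.
  i=1: a_1=11, p_1 = 11*4 + 1 = 45, q_1 = 11*1 + 0 = 11.
  i=2: a_2=5, p_2 = 5*45 + 4 = 229, q_2 = 5*11 + 1 = 56.
  i=3: a_3=8, p_3 = 8*229 + 45 = 1877, q_3 = 8*56 + 11 = 459.
  i=4: a_4=11, p_4 = 11*1877 + 229 = 20876, q_4 = 11*459 + 56 = 5105.
  i=5: a_5=3, p_5 = 3*20876 + 1877 = 64505, q_5 = 3*5105 + 459 = 15774.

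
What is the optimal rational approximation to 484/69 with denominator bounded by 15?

7/1

Expand x = 484/69 as a continued fraction with the Euclidean algorithm:
  484 = 7*69 + 1, so a_0 = 7.
  69 = 69*1 + 0, so a_1 = 69.
so x = [7; 69].
Convergents (p_i = a_i*p_{i-1} + p_{i-2}, q_i = a_i*q_{i-1} + q_{i-2} with p_{-2}=0, p_{-1}=1, q_{-2}=1, q_{-1}=0), until the denominator exceeds 15:
  i=0: a_0=7, p_0 = 7*1 + 0 = 7, q_0 = 7*0 + 1 = 1.
  i=1: a_1=69, p_1 = 69*7 + 1 = 484, q_1 = 69*1 + 0 = 69.
q_1 = 69 > 15, so the last convergent with denominator <= 15 is p_0/q_0 = 7/1.
The closest fraction with denominator <= 15 is either p_0/q_0 or the intermediate fraction (k*p_0 + p_{-1})/(k*q_0 + q_{-1}) with the largest k >= 1 whose denominator stays <= 15; these approach x as k grows, and every other convergent or intermediate fraction in range is farther away.
Largest k: floor((15 - q_{-1})/q_0) = floor((15 - 0)/1) = 15 (using the seeds p_{-1} = 1, q_{-1} = 0).
That gives (15*7 + 1)/(15*1 + 0) = 106/15.
Compare the errors: |x - 7/1| = |484*1 - 7*69|/(69*1) = 1/69, and |x - 106/15| = |484*15 - 106*69|/(69*15) = 54/1035.
Cross-multiplying, 1*1035 = 1035 < 3726 = 54*69, so 1/69 is smaller: the convergent 7/1 is closer to x than 106/15.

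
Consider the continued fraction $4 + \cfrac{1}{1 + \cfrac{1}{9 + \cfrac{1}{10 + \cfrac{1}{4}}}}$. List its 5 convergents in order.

4/1, 5/1, 49/10, 495/101, 2029/414

Using the convergent recurrence p_i = a_i*p_{i-1} + p_{i-2}, q_i = a_i*q_{i-1} + q_{i-2} with p_{-2}=0, p_{-1}=1, q_{-2}=1, q_{-1}=0:
  i=0: a_0=4, p_0 = 4*1 + 0 = 4, q_0 = 4*0 + 1 = 1.
  i=1: a_1=1, p_1 = 1*4 + 1 = 5, q_1 = 1*1 + 0 = 1.
  i=2: a_2=9, p_2 = 9*5 + 4 = 49, q_2 = 9*1 + 1 = 10.
  i=3: a_3=10, p_3 = 10*49 + 5 = 495, q_3 = 10*10 + 1 = 101.
  i=4: a_4=4, p_4 = 4*495 + 49 = 2029, q_4 = 4*101 + 10 = 414.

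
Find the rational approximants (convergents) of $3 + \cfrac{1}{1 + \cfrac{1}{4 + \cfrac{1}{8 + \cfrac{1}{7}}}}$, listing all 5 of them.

3/1, 4/1, 19/5, 156/41, 1111/292

Using the convergent recurrence p_i = a_i*p_{i-1} + p_{i-2}, q_i = a_i*q_{i-1} + q_{i-2} with p_{-2}=0, p_{-1}=1, q_{-2}=1, q_{-1}=0:
  i=0: a_0=3, p_0 = 3*1 + 0 = 3, q_0 = 3*0 + 1 = 1.
  i=1: a_1=1, p_1 = 1*3 + 1 = 4, q_1 = 1*1 + 0 = 1.
  i=2: a_2=4, p_2 = 4*4 + 3 = 19, q_2 = 4*1 + 1 = 5.
  i=3: a_3=8, p_3 = 8*19 + 4 = 156, q_3 = 8*5 + 1 = 41.
  i=4: a_4=7, p_4 = 7*156 + 19 = 1111, q_4 = 7*41 + 5 = 292.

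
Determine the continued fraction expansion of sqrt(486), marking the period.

[22; (22, 44)]

Write x_i = (sqrt(486) + m_i)/d_i with (m_0, d_0) = (0, 1). a_0 = floor(sqrt(486)) = 22, since 22^2 = 484 <= 486 < 529 = 23^2.
Iterate m_{i+1} = d_i*a_i - m_i, d_{i+1} = (486 - m_{i+1}^2)/d_i, a_{i+1} = floor((a_0 + m_{i+1})/d_{i+1}):
  m_1 = 1*22 - 0 = 22, d_1 = (486 - 22^2)/1 = 2/1 = 2, a_1 = floor((22 + 22)/2) = 22.
  m_2 = 2*22 - 22 = 22, d_2 = (486 - 22^2)/2 = 2/2 = 1, a_2 = floor((22 + 22)/1) = 44.
  m_3 = 1*44 - 22 = 22, d_3 = (486 - 22^2)/1 = 2/1 = 2: (m_3, d_3) = (m_1, d_1) = (22, 2), so from here the quotients repeat a_1, a_2; the period length is 2.
Hence the expansion of sqrt(486) is a_0 = 22 followed by the repeating block 22, 44 (period 2).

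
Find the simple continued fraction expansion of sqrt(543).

[23; (3, 3, 3, 1, 14, 1, 3, 3, 3, 46)]

Write x_i = (sqrt(543) + m_i)/d_i with (m_0, d_0) = (0, 1). a_0 = floor(sqrt(543)) = 23, since 23^2 = 529 <= 543 < 576 = 24^2.
Iterate m_{i+1} = d_i*a_i - m_i, d_{i+1} = (543 - m_{i+1}^2)/d_i, a_{i+1} = floor((a_0 + m_{i+1})/d_{i+1}):
  m_1 = 1*23 - 0 = 23, d_1 = (543 - 23^2)/1 = 14/1 = 14, a_1 = floor((23 + 23)/14) = 3.
  m_2 = 14*3 - 23 = 19, d_2 = (543 - 19^2)/14 = 182/14 = 13, a_2 = floor((23 + 19)/13) = 3.
  m_3 = 13*3 - 19 = 20, d_3 = (543 - 20^2)/13 = 143/13 = 11, a_3 = floor((23 + 20)/11) = 3.
  m_4 = 11*3 - 20 = 13, d_4 = (543 - 13^2)/11 = 374/11 = 34, a_4 = floor((23 + 13)/34) = 1.
  m_5 = 34*1 - 13 = 21, d_5 = (543 - 21^2)/34 = 102/34 = 3, a_5 = floor((23 + 21)/3) = 14.
  m_6 = 3*14 - 21 = 21, d_6 = (543 - 21^2)/3 = 102/3 = 34, a_6 = floor((23 + 21)/34) = 1.
  m_7 = 34*1 - 21 = 13, d_7 = (543 - 13^2)/34 = 374/34 = 11, a_7 = floor((23 + 13)/11) = 3.
  m_8 = 11*3 - 13 = 20, d_8 = (543 - 20^2)/11 = 143/11 = 13, a_8 = floor((23 + 20)/13) = 3.
  m_9 = 13*3 - 20 = 19, d_9 = (543 - 19^2)/13 = 182/13 = 14, a_9 = floor((23 + 19)/14) = 3.
  m_10 = 14*3 - 19 = 23, d_10 = (543 - 23^2)/14 = 14/14 = 1, a_10 = floor((23 + 23)/1) = 46.
  m_11 = 1*46 - 23 = 23, d_11 = (543 - 23^2)/1 = 14/1 = 14: (m_11, d_11) = (m_1, d_1) = (23, 14), so from here the quotients repeat a_1, ..., a_10; the period length is 10.
Hence the expansion of sqrt(543) is a_0 = 23 followed by the repeating block 3, 3, 3, 1, 14, 1, 3, 3, 3, 46 (period 10).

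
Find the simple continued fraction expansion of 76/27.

Run the Euclidean algorithm on 76 and 27; the successive quotients are the partial quotients a_0, a_1, ... (each step inverts the fractional part left over by the previous one):
  76 = 2*27 + 22, so a_0 = 2.
  27 = 1*22 + 5, so a_1 = 1.
  22 = 4*5 + 2, so a_2 = 4.
  5 = 2*2 + 1, so a_3 = 2.
  2 = 2*1 + 0, so a_4 = 2.
The remainder reaches 0 after 5 divisions, so the expansion has 5 partial quotients, read off in order.

[2; 1, 4, 2, 2]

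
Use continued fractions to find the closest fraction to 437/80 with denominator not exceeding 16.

71/13

Expand x = 437/80 as a continued fraction with the Euclidean algorithm:
  437 = 5*80 + 37, so a_0 = 5.
  80 = 2*37 + 6, so a_1 = 2.
  37 = 6*6 + 1, so a_2 = 6.
  6 = 6*1 + 0, so a_3 = 6.
so x = [5; 2, 6, 6].
Convergents (p_i = a_i*p_{i-1} + p_{i-2}, q_i = a_i*q_{i-1} + q_{i-2} with p_{-2}=0, p_{-1}=1, q_{-2}=1, q_{-1}=0), until the denominator exceeds 16:
  i=0: a_0=5, p_0 = 5*1 + 0 = 5, q_0 = 5*0 + 1 = 1.
  i=1: a_1=2, p_1 = 2*5 + 1 = 11, q_1 = 2*1 + 0 = 2.
  i=2: a_2=6, p_2 = 6*11 + 5 = 71, q_2 = 6*2 + 1 = 13.
  i=3: a_3=6, p_3 = 6*71 + 11 = 437, q_3 = 6*13 + 2 = 80.
q_3 = 80 > 16, so the last convergent with denominator <= 16 is p_2/q_2 = 71/13.
The closest fraction with denominator <= 16 is either p_2/q_2 or the intermediate fraction (k*p_2 + p_1)/(k*q_2 + q_1) with the largest k >= 1 whose denominator stays <= 16; these approach x as k grows, and every other convergent or intermediate fraction in range is farther away.
Largest k: floor((16 - q_1)/q_2) = floor((16 - 2)/13) = 1.
That gives (1*71 + 11)/(1*13 + 2) = 82/15.
Compare the errors: |x - 71/13| = |437*13 - 71*80|/(80*13) = 1/1040, and |x - 82/15| = |437*15 - 82*80|/(80*15) = 5/1200.
Cross-multiplying, 1*1200 = 1200 < 5200 = 5*1040, so 1/1040 is smaller: the convergent 71/13 is closer to x than 82/15.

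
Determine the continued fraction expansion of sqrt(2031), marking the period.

[45; (15, 90)]

Write x_i = (sqrt(2031) + m_i)/d_i with (m_0, d_0) = (0, 1). a_0 = floor(sqrt(2031)) = 45, since 45^2 = 2025 <= 2031 < 2116 = 46^2.
Iterate m_{i+1} = d_i*a_i - m_i, d_{i+1} = (2031 - m_{i+1}^2)/d_i, a_{i+1} = floor((a_0 + m_{i+1})/d_{i+1}):
  m_1 = 1*45 - 0 = 45, d_1 = (2031 - 45^2)/1 = 6/1 = 6, a_1 = floor((45 + 45)/6) = 15.
  m_2 = 6*15 - 45 = 45, d_2 = (2031 - 45^2)/6 = 6/6 = 1, a_2 = floor((45 + 45)/1) = 90.
  m_3 = 1*90 - 45 = 45, d_3 = (2031 - 45^2)/1 = 6/1 = 6: (m_3, d_3) = (m_1, d_1) = (45, 6), so from here the quotients repeat a_1, a_2; the period length is 2.
Hence the expansion of sqrt(2031) is a_0 = 45 followed by the repeating block 15, 90 (period 2).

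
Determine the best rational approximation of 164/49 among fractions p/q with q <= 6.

Expand x = 164/49 as a continued fraction with the Euclidean algorithm:
  164 = 3*49 + 17, so a_0 = 3.
  49 = 2*17 + 15, so a_1 = 2.
  17 = 1*15 + 2, so a_2 = 1.
  15 = 7*2 + 1, so a_3 = 7.
  2 = 2*1 + 0, so a_4 = 2.
so x = [3; 2, 1, 7, 2].
Convergents (p_i = a_i*p_{i-1} + p_{i-2}, q_i = a_i*q_{i-1} + q_{i-2} with p_{-2}=0, p_{-1}=1, q_{-2}=1, q_{-1}=0), until the denominator exceeds 6:
  i=0: a_0=3, p_0 = 3*1 + 0 = 3, q_0 = 3*0 + 1 = 1.
  i=1: a_1=2, p_1 = 2*3 + 1 = 7, q_1 = 2*1 + 0 = 2.
  i=2: a_2=1, p_2 = 1*7 + 3 = 10, q_2 = 1*2 + 1 = 3.
  i=3: a_3=7, p_3 = 7*10 + 7 = 77, q_3 = 7*3 + 2 = 23.
q_3 = 23 > 6, so the last convergent with denominator <= 6 is p_2/q_2 = 10/3.
The closest fraction with denominator <= 6 is either p_2/q_2 or the intermediate fraction (k*p_2 + p_1)/(k*q_2 + q_1) with the largest k >= 1 whose denominator stays <= 6; these approach x as k grows, and every other convergent or intermediate fraction in range is farther away.
Largest k: floor((6 - q_1)/q_2) = floor((6 - 2)/3) = 1.
That gives (1*10 + 7)/(1*3 + 2) = 17/5.
Compare the errors: |x - 10/3| = |164*3 - 10*49|/(49*3) = 2/147, and |x - 17/5| = |164*5 - 17*49|/(49*5) = 13/245.
Cross-multiplying, 2*245 = 490 < 1911 = 13*147, so 2/147 is smaller: the convergent 10/3 is closer to x than 17/5.

10/3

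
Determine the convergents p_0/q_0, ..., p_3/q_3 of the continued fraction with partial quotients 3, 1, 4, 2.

3/1, 4/1, 19/5, 42/11

Using the convergent recurrence p_i = a_i*p_{i-1} + p_{i-2}, q_i = a_i*q_{i-1} + q_{i-2} with p_{-2}=0, p_{-1}=1, q_{-2}=1, q_{-1}=0:
  i=0: a_0=3, p_0 = 3*1 + 0 = 3, q_0 = 3*0 + 1 = 1.
  i=1: a_1=1, p_1 = 1*3 + 1 = 4, q_1 = 1*1 + 0 = 1.
  i=2: a_2=4, p_2 = 4*4 + 3 = 19, q_2 = 4*1 + 1 = 5.
  i=3: a_3=2, p_3 = 2*19 + 4 = 42, q_3 = 2*5 + 1 = 11.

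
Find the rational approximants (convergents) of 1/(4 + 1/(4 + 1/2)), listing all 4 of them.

Using the convergent recurrence p_i = a_i*p_{i-1} + p_{i-2}, q_i = a_i*q_{i-1} + q_{i-2} with p_{-2}=0, p_{-1}=1, q_{-2}=1, q_{-1}=0:
  i=0: a_0=0, p_0 = 0*1 + 0 = 0, q_0 = 0*0 + 1 = 1.
  i=1: a_1=4, p_1 = 4*0 + 1 = 1, q_1 = 4*1 + 0 = 4.
  i=2: a_2=4, p_2 = 4*1 + 0 = 4, q_2 = 4*4 + 1 = 17.
  i=3: a_3=2, p_3 = 2*4 + 1 = 9, q_3 = 2*17 + 4 = 38.

0/1, 1/4, 4/17, 9/38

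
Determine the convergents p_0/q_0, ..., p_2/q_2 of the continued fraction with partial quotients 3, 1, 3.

Using the convergent recurrence p_i = a_i*p_{i-1} + p_{i-2}, q_i = a_i*q_{i-1} + q_{i-2} with p_{-2}=0, p_{-1}=1, q_{-2}=1, q_{-1}=0:
  i=0: a_0=3, p_0 = 3*1 + 0 = 3, q_0 = 3*0 + 1 = 1.
  i=1: a_1=1, p_1 = 1*3 + 1 = 4, q_1 = 1*1 + 0 = 1.
  i=2: a_2=3, p_2 = 3*4 + 3 = 15, q_2 = 3*1 + 1 = 4.

3/1, 4/1, 15/4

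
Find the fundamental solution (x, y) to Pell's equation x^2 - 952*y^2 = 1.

First expand sqrt(952) as a continued fraction. With x_i = (sqrt(952) + m_i)/d_i and (m_0, d_0) = (0, 1): a_0 = floor(sqrt(952)) = 30, since 30^2 = 900 <= 952 < 961 = 31^2.
Iterate m_{i+1} = d_i*a_i - m_i, d_{i+1} = (952 - m_{i+1}^2)/d_i, a_{i+1} = floor((a_0 + m_{i+1})/d_{i+1}):
  m_1 = 1*30 - 0 = 30, d_1 = (952 - 30^2)/1 = 52/1 = 52, a_1 = floor((30 + 30)/52) = 1.
  m_2 = 52*1 - 30 = 22, d_2 = (952 - 22^2)/52 = 468/52 = 9, a_2 = floor((30 + 22)/9) = 5.
  m_3 = 9*5 - 22 = 23, d_3 = (952 - 23^2)/9 = 423/9 = 47, a_3 = floor((30 + 23)/47) = 1.
  m_4 = 47*1 - 23 = 24, d_4 = (952 - 24^2)/47 = 376/47 = 8, a_4 = floor((30 + 24)/8) = 6.
  m_5 = 8*6 - 24 = 24, d_5 = (952 - 24^2)/8 = 376/8 = 47, a_5 = floor((30 + 24)/47) = 1.
  m_6 = 47*1 - 24 = 23, d_6 = (952 - 23^2)/47 = 423/47 = 9, a_6 = floor((30 + 23)/9) = 5.
  m_7 = 9*5 - 23 = 22, d_7 = (952 - 22^2)/9 = 468/9 = 52, a_7 = floor((30 + 22)/52) = 1.
  m_8 = 52*1 - 22 = 30, d_8 = (952 - 30^2)/52 = 52/52 = 1, a_8 = floor((30 + 30)/1) = 60.
  m_9 = 1*60 - 30 = 30, d_9 = (952 - 30^2)/1 = 52/1 = 52: (m_9, d_9) = (m_1, d_1) = (30, 52), so from here the quotients repeat a_1, ..., a_8; the period length is 8.
So sqrt(952) = [30; (1, 5, 1, 6, 1, 5, 1, 60)] with period length k = 8.
k is even, so the fundamental solution of x^2 - 952y^2 = 1 is (p_{k-1}, q_{k-1}) = (p_7, q_7); compute convergents through index 7.
Convergents (p_i = a_i*p_{i-1} + p_{i-2}, q_i = a_i*q_{i-1} + q_{i-2} with p_{-2}=0, p_{-1}=1, q_{-2}=1, q_{-1}=0):
  i=0: a_0=30, p_0 = 30*1 + 0 = 30, q_0 = 30*0 + 1 = 1.
  i=1: a_1=1, p_1 = 1*30 + 1 = 31, q_1 = 1*1 + 0 = 1.
  i=2: a_2=5, p_2 = 5*31 + 30 = 185, q_2 = 5*1 + 1 = 6.
  i=3: a_3=1, p_3 = 1*185 + 31 = 216, q_3 = 1*6 + 1 = 7.
  i=4: a_4=6, p_4 = 6*216 + 185 = 1481, q_4 = 6*7 + 6 = 48.
  i=5: a_5=1, p_5 = 1*1481 + 216 = 1697, q_5 = 1*48 + 7 = 55.
  i=6: a_6=5, p_6 = 5*1697 + 1481 = 9966, q_6 = 5*55 + 48 = 323.
  i=7: a_7=1, p_7 = 1*9966 + 1697 = 11663, q_7 = 1*323 + 55 = 378.
Check: 11663^2 - 952*378^2 = 136025569 - 136025568 = 1, so (x, y) = (11663, 378) solves the equation, and by the theorem it is the least positive solution.

(x, y) = (11663, 378)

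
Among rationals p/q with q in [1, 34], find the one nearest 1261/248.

Expand x = 1261/248 as a continued fraction with the Euclidean algorithm:
  1261 = 5*248 + 21, so a_0 = 5.
  248 = 11*21 + 17, so a_1 = 11.
  21 = 1*17 + 4, so a_2 = 1.
  17 = 4*4 + 1, so a_3 = 4.
  4 = 4*1 + 0, so a_4 = 4.
so x = [5; 11, 1, 4, 4].
Convergents (p_i = a_i*p_{i-1} + p_{i-2}, q_i = a_i*q_{i-1} + q_{i-2} with p_{-2}=0, p_{-1}=1, q_{-2}=1, q_{-1}=0), until the denominator exceeds 34:
  i=0: a_0=5, p_0 = 5*1 + 0 = 5, q_0 = 5*0 + 1 = 1.
  i=1: a_1=11, p_1 = 11*5 + 1 = 56, q_1 = 11*1 + 0 = 11.
  i=2: a_2=1, p_2 = 1*56 + 5 = 61, q_2 = 1*11 + 1 = 12.
  i=3: a_3=4, p_3 = 4*61 + 56 = 300, q_3 = 4*12 + 11 = 59.
q_3 = 59 > 34, so the last convergent with denominator <= 34 is p_2/q_2 = 61/12.
The closest fraction with denominator <= 34 is either p_2/q_2 or the intermediate fraction (k*p_2 + p_1)/(k*q_2 + q_1) with the largest k >= 1 whose denominator stays <= 34; these approach x as k grows, and every other convergent or intermediate fraction in range is farther away.
Largest k: floor((34 - q_1)/q_2) = floor((34 - 11)/12) = 1.
That gives (1*61 + 56)/(1*12 + 11) = 117/23.
Compare the errors: |x - 61/12| = |1261*12 - 61*248|/(248*12) = 4/2976, and |x - 117/23| = |1261*23 - 117*248|/(248*23) = 13/5704.
Cross-multiplying, 4*5704 = 22816 < 38688 = 13*2976, so 4/2976 is smaller: the convergent 61/12 is closer to x than 117/23.

61/12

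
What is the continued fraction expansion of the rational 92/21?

Run the Euclidean algorithm on 92 and 21; the successive quotients are the partial quotients a_0, a_1, ... (each step inverts the fractional part left over by the previous one):
  92 = 4*21 + 8, so a_0 = 4.
  21 = 2*8 + 5, so a_1 = 2.
  8 = 1*5 + 3, so a_2 = 1.
  5 = 1*3 + 2, so a_3 = 1.
  3 = 1*2 + 1, so a_4 = 1.
  2 = 2*1 + 0, so a_5 = 2.
The remainder reaches 0 after 6 divisions, so the expansion has 6 partial quotients, read off in order.

[4; 2, 1, 1, 1, 2]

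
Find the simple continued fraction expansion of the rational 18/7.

[2; 1, 1, 3]

Run the Euclidean algorithm on 18 and 7; the successive quotients are the partial quotients a_0, a_1, ... (each step inverts the fractional part left over by the previous one):
  18 = 2*7 + 4, so a_0 = 2.
  7 = 1*4 + 3, so a_1 = 1.
  4 = 1*3 + 1, so a_2 = 1.
  3 = 3*1 + 0, so a_3 = 3.
The remainder reaches 0 after 4 divisions, so the expansion has 4 partial quotients, read off in order.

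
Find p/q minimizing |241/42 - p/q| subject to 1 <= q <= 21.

Expand x = 241/42 as a continued fraction with the Euclidean algorithm:
  241 = 5*42 + 31, so a_0 = 5.
  42 = 1*31 + 11, so a_1 = 1.
  31 = 2*11 + 9, so a_2 = 2.
  11 = 1*9 + 2, so a_3 = 1.
  9 = 4*2 + 1, so a_4 = 4.
  2 = 2*1 + 0, so a_5 = 2.
so x = [5; 1, 2, 1, 4, 2].
Convergents (p_i = a_i*p_{i-1} + p_{i-2}, q_i = a_i*q_{i-1} + q_{i-2} with p_{-2}=0, p_{-1}=1, q_{-2}=1, q_{-1}=0), until the denominator exceeds 21:
  i=0: a_0=5, p_0 = 5*1 + 0 = 5, q_0 = 5*0 + 1 = 1.
  i=1: a_1=1, p_1 = 1*5 + 1 = 6, q_1 = 1*1 + 0 = 1.
  i=2: a_2=2, p_2 = 2*6 + 5 = 17, q_2 = 2*1 + 1 = 3.
  i=3: a_3=1, p_3 = 1*17 + 6 = 23, q_3 = 1*3 + 1 = 4.
  i=4: a_4=4, p_4 = 4*23 + 17 = 109, q_4 = 4*4 + 3 = 19.
  i=5: a_5=2, p_5 = 2*109 + 23 = 241, q_5 = 2*19 + 4 = 42.
q_5 = 42 > 21, so the last convergent with denominator <= 21 is p_4/q_4 = 109/19.
The closest fraction with denominator <= 21 is either p_4/q_4 or the intermediate fraction (k*p_4 + p_3)/(k*q_4 + q_3) with the largest k >= 1 whose denominator stays <= 21; these approach x as k grows, and every other convergent or intermediate fraction in range is farther away.
Largest k: floor((21 - q_3)/q_4) = floor((21 - 4)/19) = 0.
Since k = 0, no intermediate fraction beyond p_4/q_4 has denominator <= 21, so the convergent 109/19 is the closest (its error is |241*19 - 109*42|/(42*19) = 1/798).

109/19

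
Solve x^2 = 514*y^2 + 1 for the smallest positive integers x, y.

First expand sqrt(514) as a continued fraction. With x_i = (sqrt(514) + m_i)/d_i and (m_0, d_0) = (0, 1): a_0 = floor(sqrt(514)) = 22, since 22^2 = 484 <= 514 < 529 = 23^2.
Iterate m_{i+1} = d_i*a_i - m_i, d_{i+1} = (514 - m_{i+1}^2)/d_i, a_{i+1} = floor((a_0 + m_{i+1})/d_{i+1}):
  m_1 = 1*22 - 0 = 22, d_1 = (514 - 22^2)/1 = 30/1 = 30, a_1 = floor((22 + 22)/30) = 1.
  m_2 = 30*1 - 22 = 8, d_2 = (514 - 8^2)/30 = 450/30 = 15, a_2 = floor((22 + 8)/15) = 2.
  m_3 = 15*2 - 8 = 22, d_3 = (514 - 22^2)/15 = 30/15 = 2, a_3 = floor((22 + 22)/2) = 22.
  m_4 = 2*22 - 22 = 22, d_4 = (514 - 22^2)/2 = 30/2 = 15, a_4 = floor((22 + 22)/15) = 2.
  m_5 = 15*2 - 22 = 8, d_5 = (514 - 8^2)/15 = 450/15 = 30, a_5 = floor((22 + 8)/30) = 1.
  m_6 = 30*1 - 8 = 22, d_6 = (514 - 22^2)/30 = 30/30 = 1, a_6 = floor((22 + 22)/1) = 44.
  m_7 = 1*44 - 22 = 22, d_7 = (514 - 22^2)/1 = 30/1 = 30: (m_7, d_7) = (m_1, d_1) = (22, 30), so from here the quotients repeat a_1, ..., a_6; the period length is 6.
So sqrt(514) = [22; (1, 2, 22, 2, 1, 44)] with period length k = 6.
k is even, so the fundamental solution of x^2 - 514y^2 = 1 is (p_{k-1}, q_{k-1}) = (p_5, q_5); compute convergents through index 5.
Convergents (p_i = a_i*p_{i-1} + p_{i-2}, q_i = a_i*q_{i-1} + q_{i-2} with p_{-2}=0, p_{-1}=1, q_{-2}=1, q_{-1}=0):
  i=0: a_0=22, p_0 = 22*1 + 0 = 22, q_0 = 22*0 + 1 = 1.
  i=1: a_1=1, p_1 = 1*22 + 1 = 23, q_1 = 1*1 + 0 = 1.
  i=2: a_2=2, p_2 = 2*23 + 22 = 68, q_2 = 2*1 + 1 = 3.
  i=3: a_3=22, p_3 = 22*68 + 23 = 1519, q_3 = 22*3 + 1 = 67.
  i=4: a_4=2, p_4 = 2*1519 + 68 = 3106, q_4 = 2*67 + 3 = 137.
  i=5: a_5=1, p_5 = 1*3106 + 1519 = 4625, q_5 = 1*137 + 67 = 204.
Check: 4625^2 - 514*204^2 = 21390625 - 21390624 = 1, so (x, y) = (4625, 204) solves the equation, and by the theorem it is the least positive solution.

(x, y) = (4625, 204)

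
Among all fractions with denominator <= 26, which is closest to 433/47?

Expand x = 433/47 as a continued fraction with the Euclidean algorithm:
  433 = 9*47 + 10, so a_0 = 9.
  47 = 4*10 + 7, so a_1 = 4.
  10 = 1*7 + 3, so a_2 = 1.
  7 = 2*3 + 1, so a_3 = 2.
  3 = 3*1 + 0, so a_4 = 3.
so x = [9; 4, 1, 2, 3].
Convergents (p_i = a_i*p_{i-1} + p_{i-2}, q_i = a_i*q_{i-1} + q_{i-2} with p_{-2}=0, p_{-1}=1, q_{-2}=1, q_{-1}=0), until the denominator exceeds 26:
  i=0: a_0=9, p_0 = 9*1 + 0 = 9, q_0 = 9*0 + 1 = 1.
  i=1: a_1=4, p_1 = 4*9 + 1 = 37, q_1 = 4*1 + 0 = 4.
  i=2: a_2=1, p_2 = 1*37 + 9 = 46, q_2 = 1*4 + 1 = 5.
  i=3: a_3=2, p_3 = 2*46 + 37 = 129, q_3 = 2*5 + 4 = 14.
  i=4: a_4=3, p_4 = 3*129 + 46 = 433, q_4 = 3*14 + 5 = 47.
q_4 = 47 > 26, so the last convergent with denominator <= 26 is p_3/q_3 = 129/14.
The closest fraction with denominator <= 26 is either p_3/q_3 or the intermediate fraction (k*p_3 + p_2)/(k*q_3 + q_2) with the largest k >= 1 whose denominator stays <= 26; these approach x as k grows, and every other convergent or intermediate fraction in range is farther away.
Largest k: floor((26 - q_2)/q_3) = floor((26 - 5)/14) = 1.
That gives (1*129 + 46)/(1*14 + 5) = 175/19.
Compare the errors: |x - 129/14| = |433*14 - 129*47|/(47*14) = 1/658, and |x - 175/19| = |433*19 - 175*47|/(47*19) = 2/893.
Cross-multiplying, 1*893 = 893 < 1316 = 2*658, so 1/658 is smaller: the convergent 129/14 is closer to x than 175/19.

129/14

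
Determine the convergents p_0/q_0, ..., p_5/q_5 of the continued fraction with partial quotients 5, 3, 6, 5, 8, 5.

Using the convergent recurrence p_i = a_i*p_{i-1} + p_{i-2}, q_i = a_i*q_{i-1} + q_{i-2} with p_{-2}=0, p_{-1}=1, q_{-2}=1, q_{-1}=0:
  i=0: a_0=5, p_0 = 5*1 + 0 = 5, q_0 = 5*0 + 1 = 1.
  i=1: a_1=3, p_1 = 3*5 + 1 = 16, q_1 = 3*1 + 0 = 3.
  i=2: a_2=6, p_2 = 6*16 + 5 = 101, q_2 = 6*3 + 1 = 19.
  i=3: a_3=5, p_3 = 5*101 + 16 = 521, q_3 = 5*19 + 3 = 98.
  i=4: a_4=8, p_4 = 8*521 + 101 = 4269, q_4 = 8*98 + 19 = 803.
  i=5: a_5=5, p_5 = 5*4269 + 521 = 21866, q_5 = 5*803 + 98 = 4113.

5/1, 16/3, 101/19, 521/98, 4269/803, 21866/4113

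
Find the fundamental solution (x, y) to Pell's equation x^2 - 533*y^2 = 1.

First expand sqrt(533) as a continued fraction. With x_i = (sqrt(533) + m_i)/d_i and (m_0, d_0) = (0, 1): a_0 = floor(sqrt(533)) = 23, since 23^2 = 529 <= 533 < 576 = 24^2.
Iterate m_{i+1} = d_i*a_i - m_i, d_{i+1} = (533 - m_{i+1}^2)/d_i, a_{i+1} = floor((a_0 + m_{i+1})/d_{i+1}):
  m_1 = 1*23 - 0 = 23, d_1 = (533 - 23^2)/1 = 4/1 = 4, a_1 = floor((23 + 23)/4) = 11.
  m_2 = 4*11 - 23 = 21, d_2 = (533 - 21^2)/4 = 92/4 = 23, a_2 = floor((23 + 21)/23) = 1.
  m_3 = 23*1 - 21 = 2, d_3 = (533 - 2^2)/23 = 529/23 = 23, a_3 = floor((23 + 2)/23) = 1.
  m_4 = 23*1 - 2 = 21, d_4 = (533 - 21^2)/23 = 92/23 = 4, a_4 = floor((23 + 21)/4) = 11.
  m_5 = 4*11 - 21 = 23, d_5 = (533 - 23^2)/4 = 4/4 = 1, a_5 = floor((23 + 23)/1) = 46.
  m_6 = 1*46 - 23 = 23, d_6 = (533 - 23^2)/1 = 4/1 = 4: (m_6, d_6) = (m_1, d_1) = (23, 4), so from here the quotients repeat a_1, ..., a_5; the period length is 5.
So sqrt(533) = [23; (11, 1, 1, 11, 46)] with period length k = 5.
k is odd, so (p_{k-1}, q_{k-1}) only solves x^2 - 533y^2 = -1 and the fundamental solution of x^2 - 533y^2 = 1 is (p_{2k-1}, q_{2k-1}) = (p_9, q_9); compute convergents through index 9, running through the period twice.
Convergents (p_i = a_i*p_{i-1} + p_{i-2}, q_i = a_i*q_{i-1} + q_{i-2} with p_{-2}=0, p_{-1}=1, q_{-2}=1, q_{-1}=0):
  i=0: a_0=23, p_0 = 23*1 + 0 = 23, q_0 = 23*0 + 1 = 1.
  i=1: a_1=11, p_1 = 11*23 + 1 = 254, q_1 = 11*1 + 0 = 11.
  i=2: a_2=1, p_2 = 1*254 + 23 = 277, q_2 = 1*11 + 1 = 12.
  i=3: a_3=1, p_3 = 1*277 + 254 = 531, q_3 = 1*12 + 11 = 23.
  i=4: a_4=11, p_4 = 11*531 + 277 = 6118, q_4 = 11*23 + 12 = 265.
  i=5: a_5=46, p_5 = 46*6118 + 531 = 281959, q_5 = 46*265 + 23 = 12213.
  i=6: a_6=11, p_6 = 11*281959 + 6118 = 3107667, q_6 = 11*12213 + 265 = 134608.
  i=7: a_7=1, p_7 = 1*3107667 + 281959 = 3389626, q_7 = 1*134608 + 12213 = 146821.
  i=8: a_8=1, p_8 = 1*3389626 + 3107667 = 6497293, q_8 = 1*146821 + 134608 = 281429.
  i=9: a_9=11, p_9 = 11*6497293 + 3389626 = 74859849, q_9 = 11*281429 + 146821 = 3242540.
Indeed p_4^2 - 533*q_4^2 = 37429924 - 37429925 = -1, not +1.
Check: 74859849^2 - 533*3242540^2 = 5603996992302801 - 5603996992302800 = 1, so (x, y) = (74859849, 3242540) solves the equation, and by the theorem it is the least positive solution.

(x, y) = (74859849, 3242540)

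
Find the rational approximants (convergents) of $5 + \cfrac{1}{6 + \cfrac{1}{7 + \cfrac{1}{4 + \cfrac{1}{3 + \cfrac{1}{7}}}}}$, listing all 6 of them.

5/1, 31/6, 222/43, 919/178, 2979/577, 21772/4217

Using the convergent recurrence p_i = a_i*p_{i-1} + p_{i-2}, q_i = a_i*q_{i-1} + q_{i-2} with p_{-2}=0, p_{-1}=1, q_{-2}=1, q_{-1}=0:
  i=0: a_0=5, p_0 = 5*1 + 0 = 5, q_0 = 5*0 + 1 = 1.
  i=1: a_1=6, p_1 = 6*5 + 1 = 31, q_1 = 6*1 + 0 = 6.
  i=2: a_2=7, p_2 = 7*31 + 5 = 222, q_2 = 7*6 + 1 = 43.
  i=3: a_3=4, p_3 = 4*222 + 31 = 919, q_3 = 4*43 + 6 = 178.
  i=4: a_4=3, p_4 = 3*919 + 222 = 2979, q_4 = 3*178 + 43 = 577.
  i=5: a_5=7, p_5 = 7*2979 + 919 = 21772, q_5 = 7*577 + 178 = 4217.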